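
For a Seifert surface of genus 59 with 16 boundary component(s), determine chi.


chi = 2 - 2g - b
= 2 - 2*59 - 16
= 2 - 118 - 16 = -132

-132


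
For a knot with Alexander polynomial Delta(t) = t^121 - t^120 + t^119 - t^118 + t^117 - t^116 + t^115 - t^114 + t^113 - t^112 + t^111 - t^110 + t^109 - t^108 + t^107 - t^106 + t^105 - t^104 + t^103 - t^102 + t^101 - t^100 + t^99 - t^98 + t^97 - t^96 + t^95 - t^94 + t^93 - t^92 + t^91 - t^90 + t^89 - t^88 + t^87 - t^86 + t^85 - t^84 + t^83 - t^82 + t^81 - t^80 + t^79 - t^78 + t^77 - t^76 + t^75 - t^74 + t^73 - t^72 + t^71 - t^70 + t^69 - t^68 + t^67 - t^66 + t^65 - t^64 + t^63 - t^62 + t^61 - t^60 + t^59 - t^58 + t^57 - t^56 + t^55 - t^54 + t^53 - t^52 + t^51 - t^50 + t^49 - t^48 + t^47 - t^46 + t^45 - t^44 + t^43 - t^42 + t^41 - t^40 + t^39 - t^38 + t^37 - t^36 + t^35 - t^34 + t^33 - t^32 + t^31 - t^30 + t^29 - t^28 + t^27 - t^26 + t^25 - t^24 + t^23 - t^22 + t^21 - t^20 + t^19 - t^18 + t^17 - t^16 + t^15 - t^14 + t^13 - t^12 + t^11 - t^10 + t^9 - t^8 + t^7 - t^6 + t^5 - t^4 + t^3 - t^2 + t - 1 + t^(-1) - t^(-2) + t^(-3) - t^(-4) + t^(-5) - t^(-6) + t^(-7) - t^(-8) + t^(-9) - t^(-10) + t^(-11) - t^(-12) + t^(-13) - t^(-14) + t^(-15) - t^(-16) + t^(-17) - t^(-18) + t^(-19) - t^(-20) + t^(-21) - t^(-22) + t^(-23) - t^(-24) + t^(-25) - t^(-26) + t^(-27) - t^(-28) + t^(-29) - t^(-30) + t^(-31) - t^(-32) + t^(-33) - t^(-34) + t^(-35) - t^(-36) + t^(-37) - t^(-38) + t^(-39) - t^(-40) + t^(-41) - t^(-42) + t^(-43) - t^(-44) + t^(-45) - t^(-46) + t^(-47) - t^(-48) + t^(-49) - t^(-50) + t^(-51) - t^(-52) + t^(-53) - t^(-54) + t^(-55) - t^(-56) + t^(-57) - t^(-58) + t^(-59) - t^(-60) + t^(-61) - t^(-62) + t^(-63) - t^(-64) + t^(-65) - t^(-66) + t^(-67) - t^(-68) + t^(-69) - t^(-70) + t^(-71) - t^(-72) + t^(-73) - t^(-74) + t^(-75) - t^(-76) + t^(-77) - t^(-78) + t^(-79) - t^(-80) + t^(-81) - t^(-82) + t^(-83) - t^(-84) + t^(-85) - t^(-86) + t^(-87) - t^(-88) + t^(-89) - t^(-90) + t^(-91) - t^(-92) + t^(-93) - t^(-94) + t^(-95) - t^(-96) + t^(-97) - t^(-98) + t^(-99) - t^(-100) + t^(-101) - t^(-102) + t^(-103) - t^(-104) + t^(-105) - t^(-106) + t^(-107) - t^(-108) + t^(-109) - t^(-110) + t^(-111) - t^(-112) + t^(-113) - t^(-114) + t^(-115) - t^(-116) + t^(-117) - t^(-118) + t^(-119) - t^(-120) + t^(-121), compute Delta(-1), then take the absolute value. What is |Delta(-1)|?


Step 1: The polynomial has 243 terms with alternating signs, exponents from 121 down to -121.
Step 2: Substitute t = -1. The i-th term has coefficient (-1)^i and exponent (m-i),
  so its value is (-1)^i * (-1)^(m-i) = (-1)^m = -1 for every i.
Step 3: All 243 terms equal -1, so Delta(-1) = 243 * (-1) = -243
Step 4: |Delta(-1)| = 243

243


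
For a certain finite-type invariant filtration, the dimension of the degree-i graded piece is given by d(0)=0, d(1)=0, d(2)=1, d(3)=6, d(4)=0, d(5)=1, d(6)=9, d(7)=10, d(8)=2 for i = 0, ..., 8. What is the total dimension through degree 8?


Total dimension = d(0) + d(1) + ... + d(8)
= 0 + 0 + 1 + 6 + 0 + 1 + 9 + 10 + 2
= 29

29


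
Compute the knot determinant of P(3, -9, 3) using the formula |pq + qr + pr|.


Step 1: Compute pq + qr + pr.
pq = 3*(-9) = -27
qr = (-9)*3 = -27
pr = 3*3 = 9
pq + qr + pr = -27 + (-27) + 9 = -45
Step 2: Take absolute value.
det(P(3,-9,3)) = |-45| = 45

45


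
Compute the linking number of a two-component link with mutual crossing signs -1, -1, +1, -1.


Step 1: Count positive crossings: 1
Step 2: Count negative crossings: 3
Step 3: Sum of signs = 1 - 3 = -2
Step 4: Linking number = sum/2 = -2/2 = -1

-1


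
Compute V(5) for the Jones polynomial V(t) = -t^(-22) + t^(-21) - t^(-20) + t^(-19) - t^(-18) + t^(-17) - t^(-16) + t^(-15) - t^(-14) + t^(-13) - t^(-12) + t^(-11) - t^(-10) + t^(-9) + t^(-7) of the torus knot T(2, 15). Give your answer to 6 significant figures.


Substituting t = 5 into V(t) = -t^(-22) + t^(-21) - t^(-20) + t^(-19) - t^(-18) + t^(-17) - t^(-16) + t^(-15) - t^(-14) + t^(-13) - t^(-12) + t^(-11) - t^(-10) + t^(-9) + t^(-7):
  (-)t^(-22) = -4.1943e-16
  (+)t^(-21) = 2.09715e-15
  (-)t^(-20) = -1.04858e-14
  (+)t^(-19) = 5.24288e-14
  (-)t^(-18) = -2.62144e-13
  (+)t^(-17) = 1.31072e-12
  (-)t^(-16) = -6.5536e-12
  (+)t^(-15) = 3.2768e-11
  (-)t^(-14) = -1.6384e-10
  (+)t^(-13) = 8.192e-10
  (-)t^(-12) = -4.096e-09
  (+)t^(-11) = 2.048e-08
  (-)t^(-10) = -1.024e-07
  (+)t^(-9) = 5.12e-07
  (+)t^(-7) = 1.28e-05
Sum = (-4.1943e-16) + (2.09715e-15) + (-1.04858e-14) + (5.24288e-14) + (-2.62144e-13) + (1.31072e-12) + (-6.5536e-12) + (3.2768e-11) + (-1.6384e-10) + (8.192e-10) + (-4.096e-09) + (2.048e-08) + (-1.024e-07) + (5.12e-07) + (1.28e-05)
= 1.322666667e-05
Rounded to 6 significant figures: 1.32267e-05

1.32267e-05


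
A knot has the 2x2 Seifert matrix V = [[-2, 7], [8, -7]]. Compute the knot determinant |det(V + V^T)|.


Step 1: Form V + V^T where V = [[-2, 7], [8, -7]]
  V^T = [[-2, 8], [7, -7]]
  V + V^T = [[-4, 15], [15, -14]]
Step 2: det(V + V^T) = (-4)*(-14) - 15*15
  = 56 - 225 = -169
Step 3: Knot determinant = |det(V + V^T)| = |-169| = 169

169


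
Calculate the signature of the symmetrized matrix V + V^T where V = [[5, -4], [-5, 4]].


Step 1: V + V^T = [[10, -9], [-9, 8]]
Step 2: trace = 18, det = -1
Step 3: Discriminant = 18^2 - 4*(-1) = 328
Step 4: Eigenvalues: 18.0554, -0.0553851
Step 5: Signature = (# positive eigenvalues) - (# negative eigenvalues) = 0

0


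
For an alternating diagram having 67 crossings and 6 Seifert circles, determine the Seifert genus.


For alternating knots, g = (c - s + 1)/2.
= (67 - 6 + 1)/2
= 62/2 = 31

31


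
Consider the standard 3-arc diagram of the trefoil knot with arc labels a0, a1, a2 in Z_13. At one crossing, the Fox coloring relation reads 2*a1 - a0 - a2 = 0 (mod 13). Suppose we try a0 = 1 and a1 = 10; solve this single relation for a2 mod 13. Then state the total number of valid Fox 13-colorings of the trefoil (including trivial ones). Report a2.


Step 1: Apply the given crossing relation 2*a1 - a0 - a2 = 0 (mod 13).
  a2 = 2*a1 - a0 mod 13
  a2 = 2*10 - 1 mod 13
  a2 = 20 - 1 mod 13
  a2 = 19 mod 13 = 6
Step 2: The trefoil has determinant 3.
  Number of Fox p-colorings (p prime) is p^2 if p = 3, else p.
  Since 13 does not divide 3, only trivial (constant) colorings exist.
  (So the trial a0 = 1, a1 = 10 with a0 != a1 does NOT extend to a valid coloring of the whole trefoil: the other two crossing relations require 3*(a1 - a0) = 0 (mod 13), which fails.)
  Total colorings = 13
Step 3: a2 = 6, total Fox 13-colorings = 13

6


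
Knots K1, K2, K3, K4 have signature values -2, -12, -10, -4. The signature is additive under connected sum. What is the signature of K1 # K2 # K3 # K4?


The signature is additive under connected sum.
signature(K1 # K2 # K3 # K4) = (-2) + (-12) + (-10) + (-4)
= -28

-28


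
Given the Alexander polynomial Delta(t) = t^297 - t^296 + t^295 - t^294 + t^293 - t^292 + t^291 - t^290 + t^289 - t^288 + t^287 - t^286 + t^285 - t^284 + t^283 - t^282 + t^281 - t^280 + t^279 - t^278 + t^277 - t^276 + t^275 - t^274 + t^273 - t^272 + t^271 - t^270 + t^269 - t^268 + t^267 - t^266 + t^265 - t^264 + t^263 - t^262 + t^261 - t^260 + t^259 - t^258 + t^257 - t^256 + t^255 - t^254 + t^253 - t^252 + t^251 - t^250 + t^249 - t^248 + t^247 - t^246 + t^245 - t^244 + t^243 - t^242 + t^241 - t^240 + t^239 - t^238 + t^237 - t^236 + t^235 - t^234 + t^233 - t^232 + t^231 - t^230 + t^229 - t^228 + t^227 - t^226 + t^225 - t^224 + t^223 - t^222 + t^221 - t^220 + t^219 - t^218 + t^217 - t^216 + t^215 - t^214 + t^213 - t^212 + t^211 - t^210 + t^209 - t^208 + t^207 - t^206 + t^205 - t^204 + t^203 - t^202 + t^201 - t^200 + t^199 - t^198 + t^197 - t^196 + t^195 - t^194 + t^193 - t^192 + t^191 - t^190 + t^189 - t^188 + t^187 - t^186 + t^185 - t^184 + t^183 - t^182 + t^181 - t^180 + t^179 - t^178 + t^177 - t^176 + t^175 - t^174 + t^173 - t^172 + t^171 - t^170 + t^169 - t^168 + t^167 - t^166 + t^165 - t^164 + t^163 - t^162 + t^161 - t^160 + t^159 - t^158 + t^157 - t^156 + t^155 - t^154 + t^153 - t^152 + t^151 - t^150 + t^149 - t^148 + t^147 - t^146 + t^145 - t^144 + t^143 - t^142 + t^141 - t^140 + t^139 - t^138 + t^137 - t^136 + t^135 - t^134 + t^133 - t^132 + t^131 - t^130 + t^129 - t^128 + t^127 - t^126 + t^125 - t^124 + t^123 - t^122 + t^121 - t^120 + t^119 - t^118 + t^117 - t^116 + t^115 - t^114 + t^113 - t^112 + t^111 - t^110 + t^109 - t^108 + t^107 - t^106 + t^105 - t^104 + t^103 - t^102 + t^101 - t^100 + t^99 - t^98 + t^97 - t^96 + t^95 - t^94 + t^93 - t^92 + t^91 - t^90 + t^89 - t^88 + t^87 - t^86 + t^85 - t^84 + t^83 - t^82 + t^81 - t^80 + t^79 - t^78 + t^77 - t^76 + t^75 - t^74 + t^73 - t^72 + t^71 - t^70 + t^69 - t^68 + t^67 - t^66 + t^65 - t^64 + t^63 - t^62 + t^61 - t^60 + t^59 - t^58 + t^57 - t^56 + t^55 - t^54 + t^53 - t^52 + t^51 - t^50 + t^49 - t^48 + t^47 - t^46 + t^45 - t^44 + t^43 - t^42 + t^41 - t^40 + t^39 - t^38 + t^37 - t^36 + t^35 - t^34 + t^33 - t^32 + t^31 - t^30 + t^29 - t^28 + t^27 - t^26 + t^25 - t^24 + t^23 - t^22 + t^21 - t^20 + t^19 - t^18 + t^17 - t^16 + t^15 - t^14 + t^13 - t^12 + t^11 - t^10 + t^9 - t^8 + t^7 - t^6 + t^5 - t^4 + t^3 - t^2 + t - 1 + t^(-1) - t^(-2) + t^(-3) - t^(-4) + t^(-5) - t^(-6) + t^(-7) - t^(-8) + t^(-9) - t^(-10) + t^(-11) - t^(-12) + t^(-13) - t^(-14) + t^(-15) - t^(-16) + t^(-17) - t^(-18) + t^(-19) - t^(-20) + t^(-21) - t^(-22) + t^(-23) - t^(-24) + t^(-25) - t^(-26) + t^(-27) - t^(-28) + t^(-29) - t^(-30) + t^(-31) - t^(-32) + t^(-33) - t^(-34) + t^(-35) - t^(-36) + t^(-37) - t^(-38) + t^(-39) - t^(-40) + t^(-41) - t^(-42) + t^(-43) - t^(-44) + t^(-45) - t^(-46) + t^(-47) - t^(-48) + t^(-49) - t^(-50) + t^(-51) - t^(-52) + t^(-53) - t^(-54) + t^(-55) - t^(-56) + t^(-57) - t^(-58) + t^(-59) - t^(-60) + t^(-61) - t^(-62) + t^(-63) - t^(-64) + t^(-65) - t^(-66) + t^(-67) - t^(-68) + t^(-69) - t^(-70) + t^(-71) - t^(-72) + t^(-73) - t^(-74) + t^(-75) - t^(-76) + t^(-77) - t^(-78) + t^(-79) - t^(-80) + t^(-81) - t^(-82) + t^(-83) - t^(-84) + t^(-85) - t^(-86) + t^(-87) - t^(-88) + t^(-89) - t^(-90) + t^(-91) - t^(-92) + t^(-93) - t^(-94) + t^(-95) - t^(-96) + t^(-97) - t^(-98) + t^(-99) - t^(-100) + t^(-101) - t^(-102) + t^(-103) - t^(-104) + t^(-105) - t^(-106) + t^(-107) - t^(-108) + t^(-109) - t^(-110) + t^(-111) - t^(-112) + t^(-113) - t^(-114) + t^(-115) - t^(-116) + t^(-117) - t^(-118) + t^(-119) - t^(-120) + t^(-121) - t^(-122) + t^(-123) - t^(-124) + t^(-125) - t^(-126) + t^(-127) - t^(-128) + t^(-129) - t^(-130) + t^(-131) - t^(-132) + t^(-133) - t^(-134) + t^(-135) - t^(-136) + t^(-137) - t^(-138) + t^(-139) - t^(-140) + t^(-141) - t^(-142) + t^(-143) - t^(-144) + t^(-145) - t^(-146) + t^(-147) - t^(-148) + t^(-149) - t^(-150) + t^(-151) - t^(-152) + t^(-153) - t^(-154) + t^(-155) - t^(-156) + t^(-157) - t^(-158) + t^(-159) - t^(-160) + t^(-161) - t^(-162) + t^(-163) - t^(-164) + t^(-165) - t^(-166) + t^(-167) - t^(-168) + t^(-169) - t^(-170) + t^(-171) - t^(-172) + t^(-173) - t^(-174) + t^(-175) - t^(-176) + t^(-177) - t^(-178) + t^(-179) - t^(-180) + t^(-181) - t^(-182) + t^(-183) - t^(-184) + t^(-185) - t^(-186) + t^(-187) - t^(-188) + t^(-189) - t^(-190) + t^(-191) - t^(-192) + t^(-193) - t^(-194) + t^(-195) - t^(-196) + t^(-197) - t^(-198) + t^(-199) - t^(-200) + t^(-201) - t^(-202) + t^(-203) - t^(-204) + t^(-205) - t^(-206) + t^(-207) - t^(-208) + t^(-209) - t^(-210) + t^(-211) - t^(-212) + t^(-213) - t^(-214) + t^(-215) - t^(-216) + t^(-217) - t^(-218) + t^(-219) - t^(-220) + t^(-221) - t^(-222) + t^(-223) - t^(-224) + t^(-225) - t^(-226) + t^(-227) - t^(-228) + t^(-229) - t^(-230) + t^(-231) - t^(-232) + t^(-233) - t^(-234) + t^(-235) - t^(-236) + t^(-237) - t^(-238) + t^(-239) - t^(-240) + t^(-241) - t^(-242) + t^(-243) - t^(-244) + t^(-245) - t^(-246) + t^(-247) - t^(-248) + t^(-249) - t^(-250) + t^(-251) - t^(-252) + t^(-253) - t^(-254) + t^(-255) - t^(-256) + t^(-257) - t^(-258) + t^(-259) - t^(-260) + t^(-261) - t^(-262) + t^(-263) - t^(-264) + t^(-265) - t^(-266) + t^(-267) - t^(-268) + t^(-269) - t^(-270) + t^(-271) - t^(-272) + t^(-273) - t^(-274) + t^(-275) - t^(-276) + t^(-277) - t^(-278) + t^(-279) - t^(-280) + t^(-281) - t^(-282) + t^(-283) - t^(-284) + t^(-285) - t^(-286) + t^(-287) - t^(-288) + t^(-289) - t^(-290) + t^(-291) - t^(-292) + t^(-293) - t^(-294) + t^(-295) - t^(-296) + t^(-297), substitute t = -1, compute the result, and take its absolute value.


Step 1: The polynomial has 595 terms with alternating signs, exponents from 297 down to -297.
Step 2: Substitute t = -1. The i-th term has coefficient (-1)^i and exponent (m-i),
  so its value is (-1)^i * (-1)^(m-i) = (-1)^m = -1 for every i.
Step 3: All 595 terms equal -1, so Delta(-1) = 595 * (-1) = -595
Step 4: |Delta(-1)| = 595

595


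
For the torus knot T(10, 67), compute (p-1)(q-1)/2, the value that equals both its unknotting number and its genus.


For a torus knot T(p,q), both the unknotting number and genus equal (p-1)(q-1)/2.
= (10-1)(67-1)/2
= 9*66/2
= 594/2 = 297

297


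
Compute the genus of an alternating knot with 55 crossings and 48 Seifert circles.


For alternating knots, g = (c - s + 1)/2.
= (55 - 48 + 1)/2
= 8/2 = 4

4


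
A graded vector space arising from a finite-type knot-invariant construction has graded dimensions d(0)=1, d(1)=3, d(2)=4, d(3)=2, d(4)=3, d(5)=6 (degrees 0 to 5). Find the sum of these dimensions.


Total dimension = d(0) + d(1) + ... + d(5)
= 1 + 3 + 4 + 2 + 3 + 6
= 19

19


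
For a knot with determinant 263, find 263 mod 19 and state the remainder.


Step 1: A knot is p-colorable if and only if p divides its determinant.
Step 2: Compute 263 mod 19.
263 = 13 * 19 + 16
Step 3: 263 mod 19 = 16
Step 4: The knot is 19-colorable: no

16


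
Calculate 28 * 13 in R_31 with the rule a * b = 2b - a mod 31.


28 * 13 = 2*13 - 28 mod 31
= 26 - 28 mod 31
= -2 mod 31 = 29

29


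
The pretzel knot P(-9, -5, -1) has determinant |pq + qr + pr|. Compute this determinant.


Step 1: Compute pq + qr + pr.
pq = (-9)*(-5) = 45
qr = (-5)*(-1) = 5
pr = (-9)*(-1) = 9
pq + qr + pr = 45 + 5 + 9 = 59
Step 2: Take absolute value.
det(P(-9,-5,-1)) = |59| = 59

59


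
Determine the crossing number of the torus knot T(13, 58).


For a torus knot T(p, q) with gcd(p,q)=1,
the crossing number is min(p*(q-1), q*(p-1)).
p*(q-1) = 13*57 = 741
q*(p-1) = 58*12 = 696
min(741, 696) = 696

696


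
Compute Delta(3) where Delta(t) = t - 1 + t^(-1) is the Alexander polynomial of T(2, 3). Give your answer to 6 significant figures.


Substituting t = 3 into Delta(t) = t - 1 + t^(-1):
Term values: (3) + (-1) + (0.333333)
Sum = 2.333333333
Rounded to 6 significant figures: 2.33333

2.33333


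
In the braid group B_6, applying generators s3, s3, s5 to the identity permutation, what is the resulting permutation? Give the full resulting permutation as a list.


Starting with identity [1, 2, 3, 4, 5, 6].
Apply generators in sequence:
  After s3: [1, 2, 4, 3, 5, 6]
  After s3: [1, 2, 3, 4, 5, 6]
  After s5: [1, 2, 3, 4, 6, 5]
Final permutation: [1, 2, 3, 4, 6, 5]

[1, 2, 3, 4, 6, 5]


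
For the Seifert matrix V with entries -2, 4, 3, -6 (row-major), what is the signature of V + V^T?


Step 1: V + V^T = [[-4, 7], [7, -12]]
Step 2: trace = -16, det = -1
Step 3: Discriminant = (-16)^2 - 4*(-1) = 260
Step 4: Eigenvalues: 0.0622577, -16.0623
Step 5: Signature = (# positive eigenvalues) - (# negative eigenvalues) = 0

0


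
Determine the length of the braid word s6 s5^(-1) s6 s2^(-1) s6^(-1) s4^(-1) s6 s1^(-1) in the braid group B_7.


The word length counts the number of generators (including inverses).
Listing each generator: s6, s5^(-1), s6, s2^(-1), s6^(-1), s4^(-1), s6, s1^(-1)
There are 8 generators in this braid word.

8


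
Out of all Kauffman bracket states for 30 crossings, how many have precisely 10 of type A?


We choose which 10 of 30 crossings get A-smoothings.
C(30, 10) = 30! / (10! * 20!)
= 30045015

30045015


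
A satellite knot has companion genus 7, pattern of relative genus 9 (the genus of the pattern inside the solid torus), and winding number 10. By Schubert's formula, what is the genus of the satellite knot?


Schubert: g(satellite) = g_rel(pattern) + |winding| * g(companion),
where g_rel(pattern) is the genus of the pattern relative to the solid torus.
= 9 + 10 * 7
= 9 + 70 = 79

79


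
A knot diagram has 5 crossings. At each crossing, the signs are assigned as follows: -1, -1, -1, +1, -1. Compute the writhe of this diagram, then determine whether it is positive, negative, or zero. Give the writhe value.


Step 1: Count positive crossings (+1).
Positive crossings: 1
Step 2: Count negative crossings (-1).
Negative crossings: 4
Step 3: Writhe = (positive) - (negative)
w = 1 - 4 = -3
Step 4: |w| = 3, and w is negative

-3


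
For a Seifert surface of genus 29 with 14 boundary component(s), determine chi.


chi = 2 - 2g - b
= 2 - 2*29 - 14
= 2 - 58 - 14 = -70

-70


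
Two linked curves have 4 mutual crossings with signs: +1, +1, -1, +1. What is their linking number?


Step 1: Count positive crossings: 3
Step 2: Count negative crossings: 1
Step 3: Sum of signs = 3 - 1 = 2
Step 4: Linking number = sum/2 = 2/2 = 1

1


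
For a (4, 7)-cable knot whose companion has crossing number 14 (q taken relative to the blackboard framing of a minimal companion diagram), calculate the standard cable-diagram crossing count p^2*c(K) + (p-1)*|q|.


Step 1: Each of the c(K) crossings of the companion diagram becomes p*p = p^2 crossings among the p parallel strands, and each of the |q| twists s_1 s_2 ... s_(p-1) adds (p-1) crossings.
  Crossings = p^2 * c(K) + (p-1)*|q|
Step 2: = 4^2 * 14 + (4-1)*7
Step 3: = 16*14 + 3*7
Step 4: = 224 + 21 = 245

245


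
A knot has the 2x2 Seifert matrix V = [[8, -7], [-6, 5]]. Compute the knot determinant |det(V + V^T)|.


Step 1: Form V + V^T where V = [[8, -7], [-6, 5]]
  V^T = [[8, -6], [-7, 5]]
  V + V^T = [[16, -13], [-13, 10]]
Step 2: det(V + V^T) = 16*10 - (-13)*(-13)
  = 160 - 169 = -9
Step 3: Knot determinant = |det(V + V^T)| = |-9| = 9

9


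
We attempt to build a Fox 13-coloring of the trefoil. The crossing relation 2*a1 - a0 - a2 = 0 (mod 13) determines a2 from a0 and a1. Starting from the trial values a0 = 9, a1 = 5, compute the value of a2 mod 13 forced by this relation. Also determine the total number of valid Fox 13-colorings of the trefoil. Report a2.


Step 1: Apply the given crossing relation 2*a1 - a0 - a2 = 0 (mod 13).
  a2 = 2*a1 - a0 mod 13
  a2 = 2*5 - 9 mod 13
  a2 = 10 - 9 mod 13
  a2 = 1 mod 13 = 1
Step 2: The trefoil has determinant 3.
  Number of Fox p-colorings (p prime) is p^2 if p = 3, else p.
  Since 13 does not divide 3, only trivial (constant) colorings exist.
  (So the trial a0 = 9, a1 = 5 with a0 != a1 does NOT extend to a valid coloring of the whole trefoil: the other two crossing relations require 3*(a1 - a0) = 0 (mod 13), which fails.)
  Total colorings = 13
Step 3: a2 = 1, total Fox 13-colorings = 13

1


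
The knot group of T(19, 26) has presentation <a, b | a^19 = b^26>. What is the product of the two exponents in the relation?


The relation is a^19 = b^26.
Product of exponents = 19 * 26
= 494

494


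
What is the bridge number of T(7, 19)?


The bridge number of T(p,q) is min(p,q).
min(7, 19) = 7

7


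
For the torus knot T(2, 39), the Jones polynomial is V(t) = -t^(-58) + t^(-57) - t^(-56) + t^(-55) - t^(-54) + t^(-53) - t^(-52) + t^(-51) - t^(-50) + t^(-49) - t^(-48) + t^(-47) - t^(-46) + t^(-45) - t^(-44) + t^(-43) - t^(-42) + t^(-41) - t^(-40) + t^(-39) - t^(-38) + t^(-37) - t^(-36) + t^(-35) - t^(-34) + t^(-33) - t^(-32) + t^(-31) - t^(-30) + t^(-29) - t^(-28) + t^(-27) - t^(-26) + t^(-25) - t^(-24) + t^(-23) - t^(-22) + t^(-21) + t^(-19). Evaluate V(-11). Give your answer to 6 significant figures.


Substituting t = -11 into V(t) = -t^(-58) + t^(-57) - t^(-56) + t^(-55) - t^(-54) + t^(-53) - t^(-52) + t^(-51) - t^(-50) + t^(-49) - t^(-48) + t^(-47) - t^(-46) + t^(-45) - t^(-44) + t^(-43) - t^(-42) + t^(-41) - t^(-40) + t^(-39) - t^(-38) + t^(-37) - t^(-36) + t^(-35) - t^(-34) + t^(-33) - t^(-32) + t^(-31) - t^(-30) + t^(-29) - t^(-28) + t^(-27) - t^(-26) + t^(-25) - t^(-24) + t^(-23) - t^(-22) + t^(-21) + t^(-19):
  (-)t^(-58) = -3.97397e-61
  (+)t^(-57) = -4.37136e-60
  (-)t^(-56) = -4.8085e-59
  (+)t^(-55) = -5.28935e-58
  (-)t^(-54) = -5.81829e-57
  (+)t^(-53) = -6.40011e-56
  (-)t^(-52) = -7.04013e-55
  (+)t^(-51) = -7.74414e-54
  (-)t^(-50) = -8.51855e-53
  (+)t^(-49) = -9.37041e-52
  (-)t^(-48) = -1.03074e-50
  (+)t^(-47) = -1.13382e-49
  (-)t^(-46) = -1.2472e-48
  (+)t^(-45) = -1.37192e-47
  (-)t^(-44) = -1.50911e-46
  (+)t^(-43) = -1.66002e-45
  (-)t^(-42) = -1.82603e-44
  (+)t^(-41) = -2.00863e-43
  (-)t^(-40) = -2.20949e-42
  (+)t^(-39) = -2.43044e-41
  (-)t^(-38) = -2.67349e-40
  (+)t^(-37) = -2.94083e-39
  (-)t^(-36) = -3.23492e-38
  (+)t^(-35) = -3.55841e-37
  (-)t^(-34) = -3.91425e-36
  (+)t^(-33) = -4.30568e-35
  (-)t^(-32) = -4.73624e-34
  (+)t^(-31) = -5.20987e-33
  (-)t^(-30) = -5.73086e-32
  (+)t^(-29) = -6.30394e-31
  (-)t^(-28) = -6.93433e-30
  (+)t^(-27) = -7.62777e-29
  (-)t^(-26) = -8.39055e-28
  (+)t^(-25) = -9.2296e-27
  (-)t^(-24) = -1.01526e-25
  (+)t^(-23) = -1.11678e-24
  (-)t^(-22) = -1.22846e-23
  (+)t^(-21) = -1.35131e-22
  (+)t^(-19) = -1.63508e-20
Sum = (-3.97397e-61) + (-4.37136e-60) + (-4.8085e-59) + (-5.28935e-58) + (-5.81829e-57) + (-6.40011e-56) + (-7.04013e-55) + (-7.74414e-54) + (-8.51855e-53) + (-9.37041e-52) + (-1.03074e-50) + (-1.13382e-49) + (-1.2472e-48) + (-1.37192e-47) + (-1.50911e-46) + (-1.66002e-45) + (-1.82603e-44) + (-2.00863e-43) + (-2.20949e-42) + (-2.43044e-41) + (-2.67349e-40) + (-2.94083e-39) + (-3.23492e-38) + (-3.55841e-37) + (-3.91425e-36) + (-4.30568e-35) + (-4.73624e-34) + (-5.20987e-33) + (-5.73086e-32) + (-6.30394e-31) + (-6.93433e-30) + (-7.62777e-29) + (-8.39055e-28) + (-9.2296e-27) + (-1.01526e-25) + (-1.11678e-24) + (-1.22846e-23) + (-1.35131e-22) + (-1.63508e-20)
= -1.649944271e-20
Rounded to 6 significant figures: -1.64994e-20

-1.64994e-20


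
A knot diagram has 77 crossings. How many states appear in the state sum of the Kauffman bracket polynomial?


Each crossing contributes 2 choices (A-smoothing or B-smoothing).
Total states = 2^77 = 151115727451828646838272

151115727451828646838272


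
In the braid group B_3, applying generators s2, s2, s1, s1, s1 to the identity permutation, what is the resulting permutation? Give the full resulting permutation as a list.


Starting with identity [1, 2, 3].
Apply generators in sequence:
  After s2: [1, 3, 2]
  After s2: [1, 2, 3]
  After s1: [2, 1, 3]
  After s1: [1, 2, 3]
  After s1: [2, 1, 3]
Final permutation: [2, 1, 3]

[2, 1, 3]


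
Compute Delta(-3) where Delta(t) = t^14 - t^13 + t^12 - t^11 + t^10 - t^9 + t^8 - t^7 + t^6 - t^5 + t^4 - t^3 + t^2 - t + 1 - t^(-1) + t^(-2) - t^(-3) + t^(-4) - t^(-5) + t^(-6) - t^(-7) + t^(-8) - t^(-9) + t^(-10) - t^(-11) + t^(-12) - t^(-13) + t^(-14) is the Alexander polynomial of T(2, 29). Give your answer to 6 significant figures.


Substituting t = -3 into Delta(t) = t^14 - t^13 + t^12 - t^11 + t^10 - t^9 + t^8 - t^7 + t^6 - t^5 + t^4 - t^3 + t^2 - t + 1 - t^(-1) + t^(-2) - t^(-3) + t^(-4) - t^(-5) + t^(-6) - t^(-7) + t^(-8) - t^(-9) + t^(-10) - t^(-11) + t^(-12) - t^(-13) + t^(-14):
Term values: (4782969) + (1594323) + (531441) + (177147) + (59049) + (19683) + (6561) + (2187) + (729) + (243) + (81) + (27) + (9) + (3) + (1) + (0.333333) + (0.111111) + (0.037037) + (0.0123457) + (0.00411523) + (0.00137174) + (0.000457247) + (0.000152416) + (5.08053e-05) + (1.69351e-05) + (5.64503e-06) + (1.88168e-06) + (6.27225e-07) + (2.09075e-07)
Sum = 7174453.5
Rounded to 6 significant figures: 7.17445e+06

7.17445e+06


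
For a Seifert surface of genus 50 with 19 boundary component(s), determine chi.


chi = 2 - 2g - b
= 2 - 2*50 - 19
= 2 - 100 - 19 = -117

-117


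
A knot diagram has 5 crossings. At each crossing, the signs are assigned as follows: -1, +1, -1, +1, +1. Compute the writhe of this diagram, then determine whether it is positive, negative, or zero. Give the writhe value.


Step 1: Count positive crossings (+1).
Positive crossings: 3
Step 2: Count negative crossings (-1).
Negative crossings: 2
Step 3: Writhe = (positive) - (negative)
w = 3 - 2 = 1
Step 4: |w| = 1, and w is positive

1


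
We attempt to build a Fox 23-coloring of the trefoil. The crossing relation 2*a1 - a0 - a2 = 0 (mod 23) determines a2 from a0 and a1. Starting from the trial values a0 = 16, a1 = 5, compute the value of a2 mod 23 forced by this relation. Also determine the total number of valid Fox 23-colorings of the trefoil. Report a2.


Step 1: Apply the given crossing relation 2*a1 - a0 - a2 = 0 (mod 23).
  a2 = 2*a1 - a0 mod 23
  a2 = 2*5 - 16 mod 23
  a2 = 10 - 16 mod 23
  a2 = -6 mod 23 = 17
Step 2: The trefoil has determinant 3.
  Number of Fox p-colorings (p prime) is p^2 if p = 3, else p.
  Since 23 does not divide 3, only trivial (constant) colorings exist.
  (So the trial a0 = 16, a1 = 5 with a0 != a1 does NOT extend to a valid coloring of the whole trefoil: the other two crossing relations require 3*(a1 - a0) = 0 (mod 23), which fails.)
  Total colorings = 23
Step 3: a2 = 17, total Fox 23-colorings = 23

17


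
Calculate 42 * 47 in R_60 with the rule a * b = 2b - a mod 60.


42 * 47 = 2*47 - 42 mod 60
= 94 - 42 mod 60
= 52 mod 60 = 52

52


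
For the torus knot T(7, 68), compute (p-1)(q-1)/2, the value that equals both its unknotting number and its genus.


For a torus knot T(p,q), both the unknotting number and genus equal (p-1)(q-1)/2.
= (7-1)(68-1)/2
= 6*67/2
= 402/2 = 201

201


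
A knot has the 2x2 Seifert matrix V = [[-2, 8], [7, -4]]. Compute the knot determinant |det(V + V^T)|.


Step 1: Form V + V^T where V = [[-2, 8], [7, -4]]
  V^T = [[-2, 7], [8, -4]]
  V + V^T = [[-4, 15], [15, -8]]
Step 2: det(V + V^T) = (-4)*(-8) - 15*15
  = 32 - 225 = -193
Step 3: Knot determinant = |det(V + V^T)| = |-193| = 193

193


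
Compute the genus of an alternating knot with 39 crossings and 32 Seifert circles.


For alternating knots, g = (c - s + 1)/2.
= (39 - 32 + 1)/2
= 8/2 = 4

4


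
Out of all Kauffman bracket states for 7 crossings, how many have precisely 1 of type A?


We choose which 1 of 7 crossings get A-smoothings.
C(7, 1) = 7! / (1! * 6!)
= 7

7


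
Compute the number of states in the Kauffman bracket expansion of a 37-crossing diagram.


Each crossing contributes 2 choices (A-smoothing or B-smoothing).
Total states = 2^37 = 137438953472

137438953472


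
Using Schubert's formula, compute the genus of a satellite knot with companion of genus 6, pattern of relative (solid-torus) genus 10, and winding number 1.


Schubert: g(satellite) = g_rel(pattern) + |winding| * g(companion),
where g_rel(pattern) is the genus of the pattern relative to the solid torus.
= 10 + 1 * 6
= 10 + 6 = 16

16


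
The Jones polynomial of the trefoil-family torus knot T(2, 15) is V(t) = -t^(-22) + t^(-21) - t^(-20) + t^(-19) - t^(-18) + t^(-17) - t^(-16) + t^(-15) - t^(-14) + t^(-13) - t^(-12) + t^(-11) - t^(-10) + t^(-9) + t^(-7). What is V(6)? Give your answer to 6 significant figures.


Substituting t = 6 into V(t) = -t^(-22) + t^(-21) - t^(-20) + t^(-19) - t^(-18) + t^(-17) - t^(-16) + t^(-15) - t^(-14) + t^(-13) - t^(-12) + t^(-11) - t^(-10) + t^(-9) + t^(-7):
  (-)t^(-22) = -7.59753e-18
  (+)t^(-21) = 4.55852e-17
  (-)t^(-20) = -2.73511e-16
  (+)t^(-19) = 1.64107e-15
  (-)t^(-18) = -9.8464e-15
  (+)t^(-17) = 5.90784e-14
  (-)t^(-16) = -3.5447e-13
  (+)t^(-15) = 2.12682e-12
  (-)t^(-14) = -1.27609e-11
  (+)t^(-13) = 7.65656e-11
  (-)t^(-12) = -4.59394e-10
  (+)t^(-11) = 2.75636e-09
  (-)t^(-10) = -1.65382e-08
  (+)t^(-9) = 9.9229e-08
  (+)t^(-7) = 3.57225e-06
Sum = (-7.59753e-18) + (4.55852e-17) + (-2.73511e-16) + (1.64107e-15) + (-9.8464e-15) + (5.90784e-14) + (-3.5447e-13) + (2.12682e-12) + (-1.27609e-11) + (7.65656e-11) + (-4.59394e-10) + (2.75636e-09) + (-1.65382e-08) + (9.9229e-08) + (3.57225e-06)
= 3.657298539e-06
Rounded to 6 significant figures: 3.6573e-06

3.6573e-06


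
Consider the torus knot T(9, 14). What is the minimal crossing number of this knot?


For a torus knot T(p, q) with gcd(p,q)=1,
the crossing number is min(p*(q-1), q*(p-1)).
p*(q-1) = 9*13 = 117
q*(p-1) = 14*8 = 112
min(117, 112) = 112

112


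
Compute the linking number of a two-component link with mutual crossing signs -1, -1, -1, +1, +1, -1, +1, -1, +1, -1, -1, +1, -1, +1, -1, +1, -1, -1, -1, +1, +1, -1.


Step 1: Count positive crossings: 9
Step 2: Count negative crossings: 13
Step 3: Sum of signs = 9 - 13 = -4
Step 4: Linking number = sum/2 = -4/2 = -2

-2


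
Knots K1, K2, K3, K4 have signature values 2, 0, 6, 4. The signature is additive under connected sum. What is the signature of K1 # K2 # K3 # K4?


The signature is additive under connected sum.
signature(K1 # K2 # K3 # K4) = (2) + (0) + (6) + (4)
= 12

12


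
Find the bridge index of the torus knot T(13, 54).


The bridge number of T(p,q) is min(p,q).
min(13, 54) = 13

13


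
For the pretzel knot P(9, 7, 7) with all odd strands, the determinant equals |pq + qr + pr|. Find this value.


Step 1: Compute pq + qr + pr.
pq = 9*7 = 63
qr = 7*7 = 49
pr = 9*7 = 63
pq + qr + pr = 63 + 49 + 63 = 175
Step 2: Take absolute value.
det(P(9,7,7)) = |175| = 175

175


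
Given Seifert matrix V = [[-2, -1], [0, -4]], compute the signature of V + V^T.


Step 1: V + V^T = [[-4, -1], [-1, -8]]
Step 2: trace = -12, det = 31
Step 3: Discriminant = (-12)^2 - 4*31 = 20
Step 4: Eigenvalues: -3.76393, -8.23607
Step 5: Signature = (# positive eigenvalues) - (# negative eigenvalues) = -2

-2


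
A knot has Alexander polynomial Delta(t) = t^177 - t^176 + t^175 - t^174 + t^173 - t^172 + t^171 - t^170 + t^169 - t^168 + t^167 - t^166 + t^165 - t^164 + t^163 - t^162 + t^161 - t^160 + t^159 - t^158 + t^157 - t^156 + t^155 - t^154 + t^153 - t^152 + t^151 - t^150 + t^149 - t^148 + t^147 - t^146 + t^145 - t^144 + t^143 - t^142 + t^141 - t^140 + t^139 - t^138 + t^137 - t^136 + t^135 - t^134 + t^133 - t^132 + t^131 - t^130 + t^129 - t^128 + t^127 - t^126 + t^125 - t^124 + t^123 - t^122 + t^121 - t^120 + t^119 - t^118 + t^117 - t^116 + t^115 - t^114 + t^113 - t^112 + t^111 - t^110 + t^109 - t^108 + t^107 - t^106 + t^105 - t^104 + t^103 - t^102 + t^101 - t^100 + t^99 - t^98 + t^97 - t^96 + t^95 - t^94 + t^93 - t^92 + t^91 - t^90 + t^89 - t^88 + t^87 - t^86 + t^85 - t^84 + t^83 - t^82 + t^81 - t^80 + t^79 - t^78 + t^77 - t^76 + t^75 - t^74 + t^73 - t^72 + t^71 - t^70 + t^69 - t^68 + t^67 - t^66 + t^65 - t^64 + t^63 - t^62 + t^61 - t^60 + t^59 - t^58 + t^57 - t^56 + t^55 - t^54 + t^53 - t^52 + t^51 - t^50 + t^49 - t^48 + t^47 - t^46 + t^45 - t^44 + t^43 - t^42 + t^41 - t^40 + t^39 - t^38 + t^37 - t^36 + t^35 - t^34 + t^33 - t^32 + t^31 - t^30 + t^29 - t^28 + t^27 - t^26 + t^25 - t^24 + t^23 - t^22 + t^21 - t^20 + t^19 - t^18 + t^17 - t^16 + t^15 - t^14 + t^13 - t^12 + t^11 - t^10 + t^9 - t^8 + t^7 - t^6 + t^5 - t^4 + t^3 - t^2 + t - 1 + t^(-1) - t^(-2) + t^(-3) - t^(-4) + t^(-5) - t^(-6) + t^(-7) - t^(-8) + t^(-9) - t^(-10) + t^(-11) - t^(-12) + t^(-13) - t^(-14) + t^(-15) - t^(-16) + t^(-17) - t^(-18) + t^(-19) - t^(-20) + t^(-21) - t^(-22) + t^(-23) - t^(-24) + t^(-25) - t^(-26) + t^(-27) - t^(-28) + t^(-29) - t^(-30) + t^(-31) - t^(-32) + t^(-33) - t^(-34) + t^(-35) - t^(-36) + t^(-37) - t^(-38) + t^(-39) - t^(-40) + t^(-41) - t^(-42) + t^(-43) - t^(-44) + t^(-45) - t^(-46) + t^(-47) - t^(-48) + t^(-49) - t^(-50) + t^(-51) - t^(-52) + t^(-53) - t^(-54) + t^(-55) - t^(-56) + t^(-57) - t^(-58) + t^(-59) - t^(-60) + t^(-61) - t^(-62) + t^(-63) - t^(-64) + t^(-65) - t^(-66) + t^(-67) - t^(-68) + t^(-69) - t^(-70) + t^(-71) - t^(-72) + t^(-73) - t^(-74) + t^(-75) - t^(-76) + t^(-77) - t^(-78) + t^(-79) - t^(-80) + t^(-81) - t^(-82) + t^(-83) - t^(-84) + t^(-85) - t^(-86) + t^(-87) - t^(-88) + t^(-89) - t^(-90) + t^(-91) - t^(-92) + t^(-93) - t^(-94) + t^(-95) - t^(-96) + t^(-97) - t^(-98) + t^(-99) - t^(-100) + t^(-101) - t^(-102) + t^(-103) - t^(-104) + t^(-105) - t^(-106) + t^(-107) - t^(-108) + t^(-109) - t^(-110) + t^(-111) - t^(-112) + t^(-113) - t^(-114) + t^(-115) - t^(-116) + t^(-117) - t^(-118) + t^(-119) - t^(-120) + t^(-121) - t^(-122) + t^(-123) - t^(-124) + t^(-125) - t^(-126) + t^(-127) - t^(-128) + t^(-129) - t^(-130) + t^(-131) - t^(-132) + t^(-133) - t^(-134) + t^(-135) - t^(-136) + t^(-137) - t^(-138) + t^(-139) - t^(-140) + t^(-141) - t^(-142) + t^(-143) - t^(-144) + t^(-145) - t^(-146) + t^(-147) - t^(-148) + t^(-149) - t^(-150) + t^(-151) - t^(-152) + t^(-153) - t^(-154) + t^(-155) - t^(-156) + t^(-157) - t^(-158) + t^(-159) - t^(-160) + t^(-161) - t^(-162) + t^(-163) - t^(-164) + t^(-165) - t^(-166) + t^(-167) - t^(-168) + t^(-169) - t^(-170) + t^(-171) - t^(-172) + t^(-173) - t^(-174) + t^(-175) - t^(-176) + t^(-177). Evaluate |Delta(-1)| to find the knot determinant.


Step 1: The polynomial has 355 terms with alternating signs, exponents from 177 down to -177.
Step 2: Substitute t = -1. The i-th term has coefficient (-1)^i and exponent (m-i),
  so its value is (-1)^i * (-1)^(m-i) = (-1)^m = -1 for every i.
Step 3: All 355 terms equal -1, so Delta(-1) = 355 * (-1) = -355
Step 4: |Delta(-1)| = 355

355


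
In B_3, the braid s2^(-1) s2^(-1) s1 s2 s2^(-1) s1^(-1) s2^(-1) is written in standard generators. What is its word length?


The word length counts the number of generators (including inverses).
Listing each generator: s2^(-1), s2^(-1), s1, s2, s2^(-1), s1^(-1), s2^(-1)
There are 7 generators in this braid word.

7


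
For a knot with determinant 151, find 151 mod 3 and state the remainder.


Step 1: A knot is p-colorable if and only if p divides its determinant.
Step 2: Compute 151 mod 3.
151 = 50 * 3 + 1
Step 3: 151 mod 3 = 1
Step 4: The knot is 3-colorable: no

1


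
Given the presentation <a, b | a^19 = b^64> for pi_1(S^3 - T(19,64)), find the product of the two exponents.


The relation is a^19 = b^64.
Product of exponents = 19 * 64
= 1216

1216


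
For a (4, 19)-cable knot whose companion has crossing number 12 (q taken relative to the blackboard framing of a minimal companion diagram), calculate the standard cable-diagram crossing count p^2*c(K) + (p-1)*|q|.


Step 1: Each of the c(K) crossings of the companion diagram becomes p*p = p^2 crossings among the p parallel strands, and each of the |q| twists s_1 s_2 ... s_(p-1) adds (p-1) crossings.
  Crossings = p^2 * c(K) + (p-1)*|q|
Step 2: = 4^2 * 12 + (4-1)*19
Step 3: = 16*12 + 3*19
Step 4: = 192 + 57 = 249

249


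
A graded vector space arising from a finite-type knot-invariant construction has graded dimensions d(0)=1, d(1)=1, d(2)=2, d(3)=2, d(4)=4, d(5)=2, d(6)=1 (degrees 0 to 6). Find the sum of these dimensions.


Total dimension = d(0) + d(1) + ... + d(6)
= 1 + 1 + 2 + 2 + 4 + 2 + 1
= 13

13


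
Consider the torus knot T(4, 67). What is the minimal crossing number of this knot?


For a torus knot T(p, q) with gcd(p,q)=1,
the crossing number is min(p*(q-1), q*(p-1)).
p*(q-1) = 4*66 = 264
q*(p-1) = 67*3 = 201
min(264, 201) = 201

201


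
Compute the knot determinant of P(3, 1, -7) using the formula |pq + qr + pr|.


Step 1: Compute pq + qr + pr.
pq = 3*1 = 3
qr = 1*(-7) = -7
pr = 3*(-7) = -21
pq + qr + pr = 3 + (-7) + (-21) = -25
Step 2: Take absolute value.
det(P(3,1,-7)) = |-25| = 25

25


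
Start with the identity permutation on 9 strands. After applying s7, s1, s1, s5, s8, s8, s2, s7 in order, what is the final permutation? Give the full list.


Starting with identity [1, 2, 3, 4, 5, 6, 7, 8, 9].
Apply generators in sequence:
  After s7: [1, 2, 3, 4, 5, 6, 8, 7, 9]
  After s1: [2, 1, 3, 4, 5, 6, 8, 7, 9]
  After s1: [1, 2, 3, 4, 5, 6, 8, 7, 9]
  After s5: [1, 2, 3, 4, 6, 5, 8, 7, 9]
  After s8: [1, 2, 3, 4, 6, 5, 8, 9, 7]
  After s8: [1, 2, 3, 4, 6, 5, 8, 7, 9]
  After s2: [1, 3, 2, 4, 6, 5, 8, 7, 9]
  After s7: [1, 3, 2, 4, 6, 5, 7, 8, 9]
Final permutation: [1, 3, 2, 4, 6, 5, 7, 8, 9]

[1, 3, 2, 4, 6, 5, 7, 8, 9]


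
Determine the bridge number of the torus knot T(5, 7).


The bridge number of T(p,q) is min(p,q).
min(5, 7) = 5

5


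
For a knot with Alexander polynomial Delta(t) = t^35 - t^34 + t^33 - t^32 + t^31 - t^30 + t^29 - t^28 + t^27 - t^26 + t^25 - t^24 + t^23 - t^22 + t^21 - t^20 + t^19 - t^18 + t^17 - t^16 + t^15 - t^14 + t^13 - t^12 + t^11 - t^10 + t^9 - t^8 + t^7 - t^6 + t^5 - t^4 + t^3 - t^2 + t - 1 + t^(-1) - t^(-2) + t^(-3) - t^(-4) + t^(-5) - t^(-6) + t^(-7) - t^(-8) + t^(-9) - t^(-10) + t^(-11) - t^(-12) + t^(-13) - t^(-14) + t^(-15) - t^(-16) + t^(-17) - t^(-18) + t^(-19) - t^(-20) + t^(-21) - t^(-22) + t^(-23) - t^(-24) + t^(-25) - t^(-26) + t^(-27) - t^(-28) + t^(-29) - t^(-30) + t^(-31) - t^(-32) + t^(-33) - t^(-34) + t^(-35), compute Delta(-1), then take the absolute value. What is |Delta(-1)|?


Step 1: The polynomial has 71 terms with alternating signs, exponents from 35 down to -35.
Step 2: Substitute t = -1. The i-th term has coefficient (-1)^i and exponent (m-i),
  so its value is (-1)^i * (-1)^(m-i) = (-1)^m = -1 for every i.
Step 3: All 71 terms equal -1, so Delta(-1) = 71 * (-1) = -71
Step 4: |Delta(-1)| = 71

71


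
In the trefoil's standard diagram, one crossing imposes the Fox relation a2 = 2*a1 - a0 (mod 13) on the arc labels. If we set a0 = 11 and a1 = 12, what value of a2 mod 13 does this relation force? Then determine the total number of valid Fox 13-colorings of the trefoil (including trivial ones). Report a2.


Step 1: Apply the given crossing relation 2*a1 - a0 - a2 = 0 (mod 13).
  a2 = 2*a1 - a0 mod 13
  a2 = 2*12 - 11 mod 13
  a2 = 24 - 11 mod 13
  a2 = 13 mod 13 = 0
Step 2: The trefoil has determinant 3.
  Number of Fox p-colorings (p prime) is p^2 if p = 3, else p.
  Since 13 does not divide 3, only trivial (constant) colorings exist.
  (So the trial a0 = 11, a1 = 12 with a0 != a1 does NOT extend to a valid coloring of the whole trefoil: the other two crossing relations require 3*(a1 - a0) = 0 (mod 13), which fails.)
  Total colorings = 13
Step 3: a2 = 0, total Fox 13-colorings = 13

0


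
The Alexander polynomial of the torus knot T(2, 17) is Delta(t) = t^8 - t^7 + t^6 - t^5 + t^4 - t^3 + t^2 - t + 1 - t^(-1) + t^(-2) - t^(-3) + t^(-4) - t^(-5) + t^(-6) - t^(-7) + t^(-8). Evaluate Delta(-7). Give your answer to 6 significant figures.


Substituting t = -7 into Delta(t) = t^8 - t^7 + t^6 - t^5 + t^4 - t^3 + t^2 - t + 1 - t^(-1) + t^(-2) - t^(-3) + t^(-4) - t^(-5) + t^(-6) - t^(-7) + t^(-8):
Term values: (5764801) + (823543) + (117649) + (16807) + (2401) + (343) + (49) + (7) + (1) + (0.142857) + (0.0204082) + (0.00291545) + (0.000416493) + (5.9499e-05) + (8.49986e-06) + (1.21427e-06) + (1.73467e-07)
Sum = 6725601.167
Rounded to 6 significant figures: 6.7256e+06

6.7256e+06


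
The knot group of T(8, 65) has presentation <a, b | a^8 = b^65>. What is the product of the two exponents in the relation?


The relation is a^8 = b^65.
Product of exponents = 8 * 65
= 520

520


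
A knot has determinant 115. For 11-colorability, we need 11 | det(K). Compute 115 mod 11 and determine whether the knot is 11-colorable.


Step 1: A knot is p-colorable if and only if p divides its determinant.
Step 2: Compute 115 mod 11.
115 = 10 * 11 + 5
Step 3: 115 mod 11 = 5
Step 4: The knot is 11-colorable: no

5


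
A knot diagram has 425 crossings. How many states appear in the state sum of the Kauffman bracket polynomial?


Each crossing contributes 2 choices (A-smoothing or B-smoothing).
Total states = 2^425 = 86645927941275464361825443254471365732388658605494267974077486894206915868925800719999200190754361815543475342543861619655442432

86645927941275464361825443254471365732388658605494267974077486894206915868925800719999200190754361815543475342543861619655442432


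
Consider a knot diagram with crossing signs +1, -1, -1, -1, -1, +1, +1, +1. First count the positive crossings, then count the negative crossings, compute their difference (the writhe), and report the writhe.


Step 1: Count positive crossings (+1).
Positive crossings: 4
Step 2: Count negative crossings (-1).
Negative crossings: 4
Step 3: Writhe = (positive) - (negative)
w = 4 - 4 = 0
Step 4: |w| = 0, and w is zero

0


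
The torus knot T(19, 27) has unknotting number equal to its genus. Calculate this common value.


For a torus knot T(p,q), both the unknotting number and genus equal (p-1)(q-1)/2.
= (19-1)(27-1)/2
= 18*26/2
= 468/2 = 234

234
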